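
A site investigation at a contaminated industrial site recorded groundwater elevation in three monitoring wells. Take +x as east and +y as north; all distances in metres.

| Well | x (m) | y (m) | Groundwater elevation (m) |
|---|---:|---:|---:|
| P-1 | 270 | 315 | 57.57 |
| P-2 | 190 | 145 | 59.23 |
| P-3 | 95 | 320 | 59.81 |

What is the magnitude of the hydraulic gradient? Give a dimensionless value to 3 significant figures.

0.0134

With h = a·x + b·y + c and P-1 as origin, the differences give:
  (-80)·a + (-170)·b = +1.66
  (-175)·a + 5·b = +2.24
Eliminate b (×5 and ×(-170), subtract): -30150·a = 389.100 → a = ∂h/∂x = -0.01291
Back-substitute: b = ∂h/∂y = -0.003692.
|∇h| = √(-0.01291² + -0.003692²) = 0.01343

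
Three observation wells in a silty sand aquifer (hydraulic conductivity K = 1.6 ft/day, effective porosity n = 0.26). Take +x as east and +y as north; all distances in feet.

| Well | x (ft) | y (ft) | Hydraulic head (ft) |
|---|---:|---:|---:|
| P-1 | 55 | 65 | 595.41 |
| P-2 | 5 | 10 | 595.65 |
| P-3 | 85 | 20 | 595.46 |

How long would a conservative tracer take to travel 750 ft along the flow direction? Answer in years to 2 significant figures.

100 years

With h = a·x + b·y + c and P-1 as origin, the differences give:
  (-50)·a + (-55)·b = +0.24
  30·a + (-45)·b = +0.05
Eliminate b (×(-45) and ×(-55), subtract): 3900·a = -8.050 → a = ∂h/∂x = -0.002064
Back-substitute: b = ∂h/∂y = -0.002487.
|∇h| = √(-0.002064² + -0.002487²) = 0.003232
Seepage velocity v = K·i/n = 1.6 × 0.003232 / 0.26 = 0.01989 ft/day.
t = 750 / 0.01989 = 3.771e+04 days = 103 years.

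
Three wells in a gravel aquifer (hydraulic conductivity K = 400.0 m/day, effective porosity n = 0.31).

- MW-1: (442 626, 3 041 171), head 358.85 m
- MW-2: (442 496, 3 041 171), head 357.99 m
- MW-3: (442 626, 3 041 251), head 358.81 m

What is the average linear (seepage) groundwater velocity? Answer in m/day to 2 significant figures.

∂h/∂x = (357.99 − 358.85) / (442496 − 442626) = +0.006615
∂h/∂y = (358.81 − 358.85) / (3041251 − 3041171) = -0.0005000
|∇h| = √(0.006615² + -0.0005000²) = 0.006634
Seepage velocity v = K·i/n = 400.0 × 0.006634 / 0.31 = 8.56 m/day.

8.6 m/day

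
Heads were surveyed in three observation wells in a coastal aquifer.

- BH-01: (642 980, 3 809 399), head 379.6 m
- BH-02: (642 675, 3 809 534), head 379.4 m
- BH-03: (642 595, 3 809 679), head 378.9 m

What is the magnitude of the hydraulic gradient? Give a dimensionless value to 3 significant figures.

0.00424

Three-point gradient (reference BH-01): Δ to BH-02 = (-305, 135, -0.2), Δ to BH-03 = (-385, 280, -0.7).
∂h/∂x = -0.001152, ∂h/∂y = -0.004084 (det = -33425).
|∇h| = √(-0.001152² + -0.004084²) = 0.004243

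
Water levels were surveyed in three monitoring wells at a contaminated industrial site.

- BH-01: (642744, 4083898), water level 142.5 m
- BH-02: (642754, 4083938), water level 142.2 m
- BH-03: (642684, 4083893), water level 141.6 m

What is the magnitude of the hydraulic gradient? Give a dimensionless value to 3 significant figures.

Differences from BH-01: to BH-02 (Δx, Δy, Δh) = (10, 40, -0.3); to BH-03 = (-60, -5, -0.9).
Determinant of the coordinate differences = 10·(-5) − (-60)·40 = 2350.
∂h/∂x = [(-0.3)·(-5) − (-0.9)·40] / 2350 = +0.01596
∂h/∂y = [10·(-0.9) − (-60)·(-0.3)] / 2350 = -0.01149
|∇h| = √(0.01596² + -0.01149²) = 0.01967

0.0197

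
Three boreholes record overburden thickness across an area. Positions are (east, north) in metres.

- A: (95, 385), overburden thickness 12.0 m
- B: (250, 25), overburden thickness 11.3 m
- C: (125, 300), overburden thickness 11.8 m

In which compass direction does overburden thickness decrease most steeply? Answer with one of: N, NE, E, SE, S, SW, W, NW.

SW

Differences from A: to B (Δx, Δy, Δh) = (155, -360, -0.7); to C = (30, -85, -0.2).
Solve a·Δx + b·Δy = Δd: det = 155·(-85) − 30·(-360) = -2375.
∂d/∂x = [(-0.7)·(-85) − (-0.2)·(-360)] / -2375 = +0.005263
∂d/∂y = [155·(-0.2) − 30·(-0.7)] / -2375 = +0.004211
Steepest decrease is along −∇f = (-0.005263 E, -0.004211 N) → southwest.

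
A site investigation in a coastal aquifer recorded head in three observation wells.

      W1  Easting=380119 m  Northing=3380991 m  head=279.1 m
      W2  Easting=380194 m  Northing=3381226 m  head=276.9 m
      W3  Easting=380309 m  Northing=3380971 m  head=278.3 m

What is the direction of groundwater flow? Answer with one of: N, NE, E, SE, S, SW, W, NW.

NE

With h = a·x + b·y + c and W1 as origin, the differences give:
  75·a + 235·b = -2.2
  190·a + (-20)·b = -0.8
Eliminate b (×(-20) and ×235, subtract): -46150·a = 232.00 → a = ∂h/∂x = -0.005027
Back-substitute: b = ∂h/∂y = -0.007757.
Flow = −∇h = (+0.005027 east, +0.007757 north), which points northeast.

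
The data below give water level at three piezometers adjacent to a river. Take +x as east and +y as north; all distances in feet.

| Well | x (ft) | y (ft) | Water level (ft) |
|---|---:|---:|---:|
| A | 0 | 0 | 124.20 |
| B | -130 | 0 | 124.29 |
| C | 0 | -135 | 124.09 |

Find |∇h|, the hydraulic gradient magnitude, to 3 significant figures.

∂h/∂x = (124.29 − 124.20) / (-130 − 0) = -0.0006923
∂h/∂y = (124.09 − 124.20) / (-135 − 0) = +0.0008148
|∇h| = √(-0.0006923² + 0.0008148²) = 0.001069

0.00107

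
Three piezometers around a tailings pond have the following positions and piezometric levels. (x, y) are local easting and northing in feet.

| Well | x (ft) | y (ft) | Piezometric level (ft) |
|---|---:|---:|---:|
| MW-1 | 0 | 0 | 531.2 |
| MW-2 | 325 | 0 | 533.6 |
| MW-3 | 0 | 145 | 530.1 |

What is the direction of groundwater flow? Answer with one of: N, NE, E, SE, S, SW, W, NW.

∂h/∂x = (533.6 − 531.2) / (325 − 0) = +0.007385
∂h/∂y = (530.1 − 531.2) / (145 − 0) = -0.007586
Flow = −∇h = (-0.007385 east, +0.007586 north), which points northwest.

NW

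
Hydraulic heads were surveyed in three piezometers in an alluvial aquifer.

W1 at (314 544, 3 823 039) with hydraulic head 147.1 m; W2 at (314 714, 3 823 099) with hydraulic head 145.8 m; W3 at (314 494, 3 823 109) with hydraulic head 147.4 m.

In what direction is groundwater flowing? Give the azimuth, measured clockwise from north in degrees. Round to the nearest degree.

083°

Taking W1 as reference: W2−W1 = (170, 60, -1.3); W3−W1 = (-50, 70, +0.3).
Determinant of the coordinate differences = 170·70 − (-50)·60 = 14900.
∂h/∂x = [(-1.3)·70 − (+0.3)·60] / 14900 = -0.007315
∂h/∂y = [170·(+0.3) − (-50)·(-1.3)] / 14900 = -0.0009396
Flow direction (−∇h) has components (+0.007315 E, +0.0009396 N).
Azimuth = atan2(E, N) = atan2(+0.007315, +0.0009396) = 82.7° ≈ 083°.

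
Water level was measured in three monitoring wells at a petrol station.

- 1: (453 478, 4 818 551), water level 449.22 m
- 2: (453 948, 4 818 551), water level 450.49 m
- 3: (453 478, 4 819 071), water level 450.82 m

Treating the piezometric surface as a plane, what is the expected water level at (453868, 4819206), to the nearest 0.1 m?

∂h/∂x = (450.49 − 449.22) / (453948 − 453478) = +0.002702
∂h/∂y = (450.82 − 449.22) / (4819071 − 4818551) = +0.003077
h(453868, 4819206) = 449.22 + (+0.002702)·(390) + (+0.003077)·(655) = 449.22 +1.054 +2.015 = 452.289 m.

452.3 m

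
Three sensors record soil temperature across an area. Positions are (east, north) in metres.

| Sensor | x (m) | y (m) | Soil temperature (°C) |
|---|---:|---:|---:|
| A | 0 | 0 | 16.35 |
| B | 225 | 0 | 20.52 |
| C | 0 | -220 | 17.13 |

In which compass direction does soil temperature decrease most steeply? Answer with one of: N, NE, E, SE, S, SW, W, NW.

∂T/∂x = (20.52 − 16.35) / (225 − 0) = +0.01853
∂T/∂y = (17.13 − 16.35) / (-220 − 0) = -0.003545
Steepest decrease is along −∇f = (-0.01853 E, +0.003545 N) → west.

W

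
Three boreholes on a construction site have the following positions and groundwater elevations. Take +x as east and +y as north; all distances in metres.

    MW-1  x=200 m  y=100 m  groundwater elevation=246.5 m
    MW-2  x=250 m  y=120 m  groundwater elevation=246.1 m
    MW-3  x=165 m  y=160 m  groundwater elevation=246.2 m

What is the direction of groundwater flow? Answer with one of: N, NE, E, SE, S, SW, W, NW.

Three-point gradient (reference MW-1): Δ to MW-2 = (50, 20, -0.4), Δ to MW-3 = (-35, 60, -0.3).
∂h/∂x = -0.004865, ∂h/∂y = -0.007838 (det = 3700).
Flow = −∇h = (+0.004865 east, +0.007838 north), which points northeast.

NE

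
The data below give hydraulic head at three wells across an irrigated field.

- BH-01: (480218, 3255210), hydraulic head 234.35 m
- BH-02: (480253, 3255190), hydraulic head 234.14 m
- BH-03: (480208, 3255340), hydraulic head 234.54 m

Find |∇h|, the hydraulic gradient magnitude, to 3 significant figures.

Differences from BH-01: to BH-02 (Δx, Δy, Δh) = (35, -20, -0.21); to BH-03 = (-10, 130, +0.19).
Solve a·Δx + b·Δy = Δh: det = 35·130 − (-10)·(-20) = 4350.
∂h/∂x = [(-0.21)·130 − (+0.19)·(-20)] / 4350 = -0.005402
∂h/∂y = [35·(+0.19) − (-10)·(-0.21)] / 4350 = +0.001046
|∇h| = √(-0.005402² + 0.001046²) = 0.005502

0.00550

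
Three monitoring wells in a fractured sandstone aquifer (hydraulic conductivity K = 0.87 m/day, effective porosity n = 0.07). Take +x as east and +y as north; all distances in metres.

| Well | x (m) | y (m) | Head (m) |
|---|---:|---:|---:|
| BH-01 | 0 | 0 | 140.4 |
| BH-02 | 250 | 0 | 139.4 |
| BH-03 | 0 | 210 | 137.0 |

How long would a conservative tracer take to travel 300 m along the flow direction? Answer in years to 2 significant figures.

∂h/∂x = (139.4 − 140.4) / (250 − 0) = -0.004000
∂h/∂y = (137.0 − 140.4) / (210 − 0) = -0.01619
|∇h| = √(-0.004000² + -0.01619²) = 0.01668
Seepage velocity v = K·i/n = 0.87 × 0.01668 / 0.07 = 0.2073 m/day.
t = 300 / 0.2073 = 1447 days = 3.96 years.

4.0 years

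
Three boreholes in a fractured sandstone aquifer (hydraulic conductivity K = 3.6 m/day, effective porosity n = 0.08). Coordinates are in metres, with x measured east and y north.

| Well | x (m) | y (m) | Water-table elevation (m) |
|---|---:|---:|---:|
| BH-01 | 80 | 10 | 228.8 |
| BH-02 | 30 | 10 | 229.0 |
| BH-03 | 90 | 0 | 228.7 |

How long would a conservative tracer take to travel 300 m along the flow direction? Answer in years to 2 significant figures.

Three-point gradient (reference BH-01): Δ to BH-02 = (-50, 0, +0.2), Δ to BH-03 = (10, -10, -0.1).
∂h/∂x = -0.004000, ∂h/∂y = +0.006000 (det = 500).
|∇h| = √(-0.004000² + 0.006000²) = 0.007211
Seepage velocity v = K·i/n = 3.6 × 0.007211 / 0.08 = 0.3245 m/day.
t = 300 / 0.3245 = 924.5 days = 2.53 years.

2.5 years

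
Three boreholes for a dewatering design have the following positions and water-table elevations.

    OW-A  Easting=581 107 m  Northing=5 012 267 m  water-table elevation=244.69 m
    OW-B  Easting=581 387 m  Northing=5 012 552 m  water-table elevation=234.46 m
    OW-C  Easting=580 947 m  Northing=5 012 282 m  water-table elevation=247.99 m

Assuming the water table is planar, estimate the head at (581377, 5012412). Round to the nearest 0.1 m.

With h = a·x + b·y + c and OW-A as origin, the differences give:
  280·a + 285·b = -10.23
  (-160)·a + 15·b = +3.30
Eliminate b (×15 and ×285, subtract): 49800·a = -1093.950 → a = ∂h/∂x = -0.02197
Back-substitute: b = ∂h/∂y = -0.01431.
h(581377, 5012412) = 244.69 + (-0.02197)·(270) + (-0.01431)·(145) = 244.69 -5.931 -2.075 = 236.684 m.

236.7 m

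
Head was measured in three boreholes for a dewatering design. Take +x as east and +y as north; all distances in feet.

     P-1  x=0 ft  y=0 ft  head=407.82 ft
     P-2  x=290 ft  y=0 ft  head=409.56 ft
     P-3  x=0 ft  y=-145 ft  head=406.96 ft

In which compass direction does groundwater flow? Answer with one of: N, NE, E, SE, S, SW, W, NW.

SW

∂h/∂x = (409.56 − 407.82) / (290 − 0) = +0.006000
∂h/∂y = (406.96 − 407.82) / (-145 − 0) = +0.005931
Flow = −∇h = (-0.006000 east, -0.005931 north), which points southwest.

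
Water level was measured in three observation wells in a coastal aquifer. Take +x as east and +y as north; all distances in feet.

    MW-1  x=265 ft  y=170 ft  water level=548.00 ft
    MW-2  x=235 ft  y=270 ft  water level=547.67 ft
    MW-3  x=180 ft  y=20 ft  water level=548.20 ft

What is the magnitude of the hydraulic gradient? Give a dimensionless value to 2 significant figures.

0.0035

Differences from MW-1: to MW-2 (Δx, Δy, Δh) = (-30, 100, -0.33); to MW-3 = (-85, -150, +0.20).
Determinant of the coordinate differences = (-30)·(-150) − (-85)·100 = 13000.
∂h/∂x = [(-0.33)·(-150) − (+0.20)·100] / 13000 = +0.002269
∂h/∂y = [(-30)·(+0.20) − (-85)·(-0.33)] / 13000 = -0.002619
|∇h| = √(0.002269² + -0.002619²) = 0.003465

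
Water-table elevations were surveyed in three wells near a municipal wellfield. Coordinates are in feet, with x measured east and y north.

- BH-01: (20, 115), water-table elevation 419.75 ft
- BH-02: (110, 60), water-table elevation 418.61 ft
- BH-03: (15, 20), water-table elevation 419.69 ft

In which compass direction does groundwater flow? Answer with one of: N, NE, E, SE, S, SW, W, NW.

E

Taking BH-01 as reference: BH-02−BH-01 = (90, -55, -1.14); BH-03−BH-01 = (-5, -95, -0.06).
Solve a·Δx + b·Δy = Δh: det = 90·(-95) − (-5)·(-55) = -8825.
∂h/∂x = [(-1.14)·(-95) − (-0.06)·(-55)] / -8825 = -0.01190
∂h/∂y = [90·(-0.06) − (-5)·(-1.14)] / -8825 = +0.001258
Flow = −∇h = (+0.01190 east, -0.001258 north), which points east.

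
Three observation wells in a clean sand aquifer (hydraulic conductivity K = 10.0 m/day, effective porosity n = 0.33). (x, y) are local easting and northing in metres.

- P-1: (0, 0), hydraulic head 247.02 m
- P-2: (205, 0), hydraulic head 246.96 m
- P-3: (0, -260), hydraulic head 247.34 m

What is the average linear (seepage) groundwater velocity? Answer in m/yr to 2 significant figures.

∂h/∂x = (246.96 − 247.02) / (205 − 0) = -0.0002927
∂h/∂y = (247.34 − 247.02) / (-260 − 0) = -0.001231
|∇h| = √(-0.0002927² + -0.001231²) = 0.001265
Seepage velocity v = K·i/n = 10.0 × 0.001265 / 0.33 = 0.03833 m/day = 14 m/yr.

14 m/yr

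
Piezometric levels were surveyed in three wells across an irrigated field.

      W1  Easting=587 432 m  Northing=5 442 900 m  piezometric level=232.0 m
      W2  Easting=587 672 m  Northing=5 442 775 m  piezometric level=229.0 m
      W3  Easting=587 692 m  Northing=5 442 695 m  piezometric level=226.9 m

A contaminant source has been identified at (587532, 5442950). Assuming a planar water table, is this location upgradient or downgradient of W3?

upgradient

Differences from W1: to W2 (Δx, Δy, Δh) = (240, -125, -3.0); to W3 = (260, -205, -5.1).
Solve a·Δx + b·Δy = Δh: det = 240·(-205) − 260·(-125) = -16700.
∂h/∂x = [(-3.0)·(-205) − (-5.1)·(-125)] / -16700 = +0.001347
∂h/∂y = [240·(-5.1) − 260·(-3.0)] / -16700 = +0.02659
Head at (587532, 5442950) = 232.0 + (+0.001347)·(100) + (+0.02659)·(50) = 233.46 m.
That is higher than the 226.9 m at W3, so the point is upgradient.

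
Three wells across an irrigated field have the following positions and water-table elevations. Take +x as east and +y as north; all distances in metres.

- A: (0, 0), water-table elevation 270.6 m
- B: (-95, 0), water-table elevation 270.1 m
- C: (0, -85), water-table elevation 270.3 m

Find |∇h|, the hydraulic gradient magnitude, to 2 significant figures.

∂h/∂x = (270.1 − 270.6) / (-95 − 0) = +0.005263
∂h/∂y = (270.3 − 270.6) / (-85 − 0) = +0.003529
|∇h| = √(0.005263² + 0.003529²) = 0.006337

0.0063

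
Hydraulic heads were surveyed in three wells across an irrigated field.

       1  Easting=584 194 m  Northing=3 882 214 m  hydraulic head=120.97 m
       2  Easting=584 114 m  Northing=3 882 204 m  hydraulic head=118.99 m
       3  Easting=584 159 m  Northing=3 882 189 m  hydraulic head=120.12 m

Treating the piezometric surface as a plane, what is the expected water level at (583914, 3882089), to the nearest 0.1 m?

114.1 m

With h = a·x + b·y + c and 1 as origin, the differences give:
  (-80)·a + (-10)·b = -1.98
  (-35)·a + (-25)·b = -0.85
Eliminate b (×(-25) and ×(-10), subtract): 1650·a = 41.000 → a = ∂h/∂x = +0.02485
Back-substitute: b = ∂h/∂y = -0.0007879.
h(583914, 3882089) = 120.97 + (+0.02485)·(-280) + (-0.0007879)·(-125) = 120.97 -6.958 +0.098 = 114.111 m.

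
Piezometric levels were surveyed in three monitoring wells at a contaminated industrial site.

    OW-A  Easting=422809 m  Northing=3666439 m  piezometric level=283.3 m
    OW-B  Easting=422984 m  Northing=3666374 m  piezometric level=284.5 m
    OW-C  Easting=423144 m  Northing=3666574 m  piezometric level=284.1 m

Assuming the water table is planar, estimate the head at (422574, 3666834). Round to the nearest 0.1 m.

279.9 m

Three-point gradient (reference OW-A): Δ to OW-B = (175, -65, +1.2), Δ to OW-C = (335, 135, +0.8).
∂h/∂x = +0.004714, ∂h/∂y = -0.005771 (det = 45400).
h(422574, 3666834) = 283.3 + (+0.004714)·(-235) + (-0.005771)·(395) = 283.3 -1.108 -2.280 = 279.913 m.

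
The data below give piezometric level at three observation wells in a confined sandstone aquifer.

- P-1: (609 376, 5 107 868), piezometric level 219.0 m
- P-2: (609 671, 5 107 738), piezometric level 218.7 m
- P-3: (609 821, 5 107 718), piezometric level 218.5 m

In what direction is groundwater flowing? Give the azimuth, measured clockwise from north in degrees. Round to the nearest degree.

055°

Three-point gradient (reference P-1): Δ to P-2 = (295, -130, -0.3), Δ to P-3 = (445, -150, -0.5).
∂h/∂x = -0.001471, ∂h/∂y = -0.001029 (det = 13600).
Flow direction (−∇h) has components (+0.001471 E, +0.001029 N).
Azimuth = atan2(E, N) = atan2(+0.001471, +0.001029) = 55.0° ≈ 055°.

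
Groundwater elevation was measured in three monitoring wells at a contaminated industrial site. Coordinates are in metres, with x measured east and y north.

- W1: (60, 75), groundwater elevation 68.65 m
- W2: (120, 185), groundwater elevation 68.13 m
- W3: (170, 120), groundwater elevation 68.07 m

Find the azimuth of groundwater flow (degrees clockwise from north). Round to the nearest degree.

Taking W1 as reference: W2−W1 = (60, 110, -0.52); W3−W1 = (110, 45, -0.58).
Solve a·Δx + b·Δy = Δh: det = 60·45 − 110·110 = -9400.
∂h/∂x = [(-0.52)·45 − (-0.58)·110] / -9400 = -0.004298
∂h/∂y = [60·(-0.58) − 110·(-0.52)] / -9400 = -0.002383
Flow direction (−∇h) has components (+0.004298 E, +0.002383 N).
Azimuth = atan2(E, N) = atan2(+0.004298, +0.002383) = 61.0° ≈ 061°.

061°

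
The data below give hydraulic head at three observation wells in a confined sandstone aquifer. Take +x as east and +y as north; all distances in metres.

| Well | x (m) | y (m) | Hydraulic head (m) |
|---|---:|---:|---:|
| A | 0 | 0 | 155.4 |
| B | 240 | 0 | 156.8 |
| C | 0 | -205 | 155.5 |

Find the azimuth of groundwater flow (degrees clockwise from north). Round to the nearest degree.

275°

∂h/∂x = (156.8 − 155.4) / (240 − 0) = +0.005833
∂h/∂y = (155.5 − 155.4) / (-205 − 0) = -0.0004878
Flow direction (−∇h) has components (-0.005833 E, +0.0004878 N).
Azimuth = atan2(E, N) = atan2(-0.005833, +0.0004878) = 274.8° ≈ 275°.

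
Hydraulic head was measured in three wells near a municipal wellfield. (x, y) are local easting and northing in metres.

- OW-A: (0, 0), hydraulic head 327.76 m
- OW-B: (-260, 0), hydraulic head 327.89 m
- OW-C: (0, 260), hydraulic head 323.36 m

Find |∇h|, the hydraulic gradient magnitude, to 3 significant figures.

0.0169

∂h/∂x = (327.89 − 327.76) / (-260 − 0) = -0.0005000
∂h/∂y = (323.36 − 327.76) / (260 − 0) = -0.01692
|∇h| = √(-0.0005000² + -0.01692²) = 0.01693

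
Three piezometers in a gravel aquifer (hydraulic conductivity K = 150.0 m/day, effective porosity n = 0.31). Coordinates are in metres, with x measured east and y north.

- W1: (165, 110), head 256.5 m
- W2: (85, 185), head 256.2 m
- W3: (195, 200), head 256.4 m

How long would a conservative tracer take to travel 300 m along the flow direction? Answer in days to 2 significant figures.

230 days

Differences from W1: to W2 (Δx, Δy, Δh) = (-80, 75, -0.3); to W3 = (30, 90, -0.1).
Determinant of the coordinate differences = (-80)·90 − 30·75 = -9450.
∂h/∂x = [(-0.3)·90 − (-0.1)·75] / -9450 = +0.002063
∂h/∂y = [(-80)·(-0.1) − 30·(-0.3)] / -9450 = -0.001799
|∇h| = √(0.002063² + -0.001799²) = 0.002737
Seepage velocity v = K·i/n = 150.0 × 0.002737 / 0.31 = 1.324 m/day.
t = 300 / 1.324 = 226.6 days.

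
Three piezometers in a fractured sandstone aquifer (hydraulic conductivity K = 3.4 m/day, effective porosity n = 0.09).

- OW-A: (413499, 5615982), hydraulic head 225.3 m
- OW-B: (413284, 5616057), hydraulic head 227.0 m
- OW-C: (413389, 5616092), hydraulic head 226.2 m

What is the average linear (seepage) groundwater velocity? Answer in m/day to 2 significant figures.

Differences from OW-A: to OW-B (Δx, Δy, Δh) = (-215, 75, +1.7); to OW-C = (-110, 110, +0.9).
Solve a·Δx + b·Δy = Δh: det = (-215)·110 − (-110)·75 = -15400.
∂h/∂x = [(+1.7)·110 − (+0.9)·75] / -15400 = -0.007760
∂h/∂y = [(-215)·(+0.9) − (-110)·(+1.7)] / -15400 = +0.0004221
|∇h| = √(-0.007760² + 0.0004221²) = 0.007771
Seepage velocity v = K·i/n = 3.4 × 0.007771 / 0.09 = 0.2936 m/day.

0.29 m/day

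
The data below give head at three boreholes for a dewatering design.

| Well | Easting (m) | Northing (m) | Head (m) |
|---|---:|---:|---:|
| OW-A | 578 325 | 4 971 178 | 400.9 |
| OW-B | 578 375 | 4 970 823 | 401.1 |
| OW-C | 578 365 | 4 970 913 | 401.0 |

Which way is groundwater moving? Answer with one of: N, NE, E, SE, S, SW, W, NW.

E

Differences from OW-A: to OW-B (Δx, Δy, Δh) = (50, -355, +0.2); to OW-C = (40, -265, +0.1).
Solve a·Δx + b·Δy = Δh: det = 50·(-265) − 40·(-355) = 950.
∂h/∂x = [(+0.2)·(-265) − (+0.1)·(-355)] / 950 = -0.01842
∂h/∂y = [50·(+0.1) − 40·(+0.2)] / 950 = -0.003158
Flow = −∇h = (+0.01842 east, +0.003158 north), which points east.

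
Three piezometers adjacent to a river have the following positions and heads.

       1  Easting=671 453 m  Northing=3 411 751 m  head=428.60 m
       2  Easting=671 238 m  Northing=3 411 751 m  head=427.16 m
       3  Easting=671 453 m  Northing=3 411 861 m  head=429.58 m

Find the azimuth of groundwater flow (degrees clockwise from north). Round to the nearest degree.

∂h/∂x = (427.16 − 428.60) / (671238 − 671453) = +0.006698
∂h/∂y = (429.58 − 428.60) / (3411861 − 3411751) = +0.008909
Flow direction (−∇h) has components (-0.006698 E, -0.008909 N).
Azimuth = atan2(E, N) = atan2(-0.006698, -0.008909) = 216.9° ≈ 217°.

217°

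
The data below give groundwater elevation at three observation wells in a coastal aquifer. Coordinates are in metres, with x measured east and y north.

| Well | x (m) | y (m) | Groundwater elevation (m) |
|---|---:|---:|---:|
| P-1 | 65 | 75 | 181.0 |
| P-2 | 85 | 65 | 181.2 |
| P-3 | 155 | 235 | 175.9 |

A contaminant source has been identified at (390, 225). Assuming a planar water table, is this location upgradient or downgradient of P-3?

downgradient

With h = a·x + b·y + c and P-1 as origin, the differences give:
  20·a + (-10)·b = +0.2
  90·a + 160·b = -5.1
Eliminate b (×160 and ×(-10), subtract): 4100·a = -19.00 → a = ∂h/∂x = -0.004634
Back-substitute: b = ∂h/∂y = -0.02927.
Head at (390, 225) = 181.0 + (-0.004634)·(325) + (-0.02927)·(150) = 175.10 m.
That is lower than the 175.9 m at P-3, so the point is downgradient.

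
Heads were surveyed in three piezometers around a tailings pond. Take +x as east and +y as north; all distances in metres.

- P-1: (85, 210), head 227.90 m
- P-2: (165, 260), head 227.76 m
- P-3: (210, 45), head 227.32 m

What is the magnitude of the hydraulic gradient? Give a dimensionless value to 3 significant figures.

With h = a·x + b·y + c and P-1 as origin, the differences give:
  80·a + 50·b = -0.14
  125·a + (-165)·b = -0.58
Eliminate b (×(-165) and ×50, subtract): -19450·a = 52.100 → a = ∂h/∂x = -0.002679
Back-substitute: b = ∂h/∂y = +0.001486.
|∇h| = √(-0.002679² + 0.001486²) = 0.003064

0.00306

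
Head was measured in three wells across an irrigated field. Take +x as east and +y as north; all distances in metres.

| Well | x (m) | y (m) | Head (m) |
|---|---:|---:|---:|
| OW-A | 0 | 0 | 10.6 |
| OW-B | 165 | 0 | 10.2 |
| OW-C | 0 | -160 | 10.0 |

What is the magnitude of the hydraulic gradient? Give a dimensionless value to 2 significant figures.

∂h/∂x = (10.2 − 10.6) / (165 − 0) = -0.002424
∂h/∂y = (10.0 − 10.6) / (-160 − 0) = +0.003750
|∇h| = √(-0.002424² + 0.003750²) = 0.004465

0.0045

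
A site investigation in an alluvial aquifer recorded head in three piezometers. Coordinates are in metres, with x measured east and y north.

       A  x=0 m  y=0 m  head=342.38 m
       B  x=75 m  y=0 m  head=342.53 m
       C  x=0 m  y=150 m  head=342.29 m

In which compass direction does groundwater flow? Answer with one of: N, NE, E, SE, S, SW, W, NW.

∂h/∂x = (342.53 − 342.38) / (75 − 0) = +0.002000
∂h/∂y = (342.29 − 342.38) / (150 − 0) = -0.0006000
Flow = −∇h = (-0.002000 east, +0.0006000 north), which points west.

W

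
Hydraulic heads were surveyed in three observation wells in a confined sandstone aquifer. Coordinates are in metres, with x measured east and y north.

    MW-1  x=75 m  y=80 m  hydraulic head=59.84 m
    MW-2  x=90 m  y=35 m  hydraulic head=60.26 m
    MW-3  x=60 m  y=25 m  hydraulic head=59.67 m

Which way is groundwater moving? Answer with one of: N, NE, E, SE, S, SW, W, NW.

Differences from MW-1: to MW-2 (Δx, Δy, Δh) = (15, -45, +0.42); to MW-3 = (-15, -55, -0.17).
Determinant of the coordinate differences = 15·(-55) − (-15)·(-45) = -1500.
∂h/∂x = [(+0.42)·(-55) − (-0.17)·(-45)] / -1500 = +0.02050
∂h/∂y = [15·(-0.17) − (-15)·(+0.42)] / -1500 = -0.002500
Flow = −∇h = (-0.02050 east, +0.002500 north), which points west.

W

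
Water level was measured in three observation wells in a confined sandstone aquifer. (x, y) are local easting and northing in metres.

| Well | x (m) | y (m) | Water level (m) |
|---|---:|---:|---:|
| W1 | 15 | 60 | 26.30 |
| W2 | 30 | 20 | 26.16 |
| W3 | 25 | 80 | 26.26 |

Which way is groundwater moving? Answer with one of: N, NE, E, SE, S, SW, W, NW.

E

With h = a·x + b·y + c and W1 as origin, the differences give:
  15·a + (-40)·b = -0.14
  10·a + 20·b = -0.04
Eliminate b (×20 and ×(-40), subtract): 700·a = -4.400 → a = ∂h/∂x = -0.006286
Back-substitute: b = ∂h/∂y = +0.001143.
Flow = −∇h = (+0.006286 east, -0.001143 north), which points east.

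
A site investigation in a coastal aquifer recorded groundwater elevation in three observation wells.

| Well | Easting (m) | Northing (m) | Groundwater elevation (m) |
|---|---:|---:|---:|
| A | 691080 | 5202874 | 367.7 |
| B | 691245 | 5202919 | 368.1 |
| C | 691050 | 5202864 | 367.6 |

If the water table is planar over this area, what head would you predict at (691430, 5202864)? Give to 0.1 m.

367.0 m

Differences from A: to B (Δx, Δy, Δh) = (165, 45, +0.4); to C = (-30, -10, -0.1).
Solve a·Δx + b·Δy = Δh: det = 165·(-10) − (-30)·45 = -300.
∂h/∂x = [(+0.4)·(-10) − (-0.1)·45] / -300 = -0.001667
∂h/∂y = [165·(-0.1) − (-30)·(+0.4)] / -300 = +0.01500
h(691430, 5202864) = 367.7 + (-0.001667)·(350) + (+0.01500)·(-10) = 367.7 -0.583 -0.150 = 366.967 m.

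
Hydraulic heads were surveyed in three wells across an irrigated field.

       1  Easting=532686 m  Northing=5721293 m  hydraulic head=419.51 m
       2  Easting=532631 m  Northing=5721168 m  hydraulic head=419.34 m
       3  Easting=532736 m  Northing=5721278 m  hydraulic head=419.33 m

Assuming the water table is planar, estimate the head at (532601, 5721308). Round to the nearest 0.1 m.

Differences from 1: to 2 (Δx, Δy, Δh) = (-55, -125, -0.17); to 3 = (50, -15, -0.18).
Solve a·Δx + b·Δy = Δh: det = (-55)·(-15) − 50·(-125) = 7075.
∂h/∂x = [(-0.17)·(-15) − (-0.18)·(-125)] / 7075 = -0.002820
∂h/∂y = [(-55)·(-0.18) − 50·(-0.17)] / 7075 = +0.002601
h(532601, 5721308) = 419.51 + (-0.002820)·(-85) + (+0.002601)·(15) = 419.51 +0.240 +0.039 = 419.789 m.

419.8 m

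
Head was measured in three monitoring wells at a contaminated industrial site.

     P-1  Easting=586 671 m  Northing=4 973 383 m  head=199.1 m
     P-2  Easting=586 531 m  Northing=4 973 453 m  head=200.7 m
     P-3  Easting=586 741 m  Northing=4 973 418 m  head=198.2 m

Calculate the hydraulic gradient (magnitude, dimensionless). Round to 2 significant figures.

With h = a·x + b·y + c and P-1 as origin, the differences give:
  (-140)·a + 70·b = +1.6
  70·a + 35·b = -0.9
Eliminate b (×35 and ×70, subtract): -9800·a = 119.00 → a = ∂h/∂x = -0.01214
Back-substitute: b = ∂h/∂y = -0.001429.
|∇h| = √(-0.01214² + -0.001429²) = 0.01222

0.012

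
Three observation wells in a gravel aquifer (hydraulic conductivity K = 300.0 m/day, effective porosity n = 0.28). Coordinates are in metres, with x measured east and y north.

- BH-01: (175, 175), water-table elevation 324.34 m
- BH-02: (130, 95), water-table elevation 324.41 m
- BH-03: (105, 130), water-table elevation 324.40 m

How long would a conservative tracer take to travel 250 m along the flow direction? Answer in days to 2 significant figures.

Taking BH-01 as reference: BH-02−BH-01 = (-45, -80, +0.07); BH-03−BH-01 = (-70, -45, +0.06).
Solve a·Δx + b·Δy = Δh: det = (-45)·(-45) − (-70)·(-80) = -3575.
∂h/∂x = [(+0.07)·(-45) − (+0.06)·(-80)] / -3575 = -0.0004615
∂h/∂y = [(-45)·(+0.06) − (-70)·(+0.07)] / -3575 = -0.0006154
|∇h| = √(-0.0004615² + -0.0006154²) = 0.0007692
Seepage velocity v = K·i/n = 300.0 × 0.0007692 / 0.28 = 0.8241 m/day.
t = 250 / 0.8241 = 303.4 days.

300 days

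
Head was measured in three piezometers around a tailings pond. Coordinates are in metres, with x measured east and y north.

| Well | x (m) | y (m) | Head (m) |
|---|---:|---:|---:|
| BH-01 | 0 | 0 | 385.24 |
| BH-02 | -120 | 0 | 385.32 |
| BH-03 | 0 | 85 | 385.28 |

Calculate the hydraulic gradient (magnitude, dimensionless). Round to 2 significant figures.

∂h/∂x = (385.32 − 385.24) / (-120 − 0) = -0.0006667
∂h/∂y = (385.28 − 385.24) / (85 − 0) = +0.0004706
|∇h| = √(-0.0006667² + 0.0004706²) = 0.0008161

0.00082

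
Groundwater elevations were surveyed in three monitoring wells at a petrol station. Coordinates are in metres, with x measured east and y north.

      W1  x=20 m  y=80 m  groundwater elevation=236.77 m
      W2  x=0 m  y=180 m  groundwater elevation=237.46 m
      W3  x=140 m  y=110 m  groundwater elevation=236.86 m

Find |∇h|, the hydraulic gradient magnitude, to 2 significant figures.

Taking W1 as reference: W2−W1 = (-20, 100, +0.69); W3−W1 = (120, 30, +0.09).
Determinant of the coordinate differences = (-20)·30 − 120·100 = -12600.
∂h/∂x = [(+0.69)·30 − (+0.09)·100] / -12600 = -0.0009286
∂h/∂y = [(-20)·(+0.09) − 120·(+0.69)] / -12600 = +0.006714
|∇h| = √(-0.0009286² + 0.006714²) = 0.006778

0.0068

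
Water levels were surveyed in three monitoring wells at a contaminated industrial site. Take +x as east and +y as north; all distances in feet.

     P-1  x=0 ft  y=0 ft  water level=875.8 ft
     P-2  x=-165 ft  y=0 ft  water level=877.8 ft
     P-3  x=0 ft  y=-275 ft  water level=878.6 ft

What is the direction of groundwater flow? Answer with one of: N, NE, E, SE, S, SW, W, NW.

NE

∂h/∂x = (877.8 − 875.8) / (-165 − 0) = -0.01212
∂h/∂y = (878.6 − 875.8) / (-275 − 0) = -0.01018
Flow = −∇h = (+0.01212 east, +0.01018 north), which points northeast.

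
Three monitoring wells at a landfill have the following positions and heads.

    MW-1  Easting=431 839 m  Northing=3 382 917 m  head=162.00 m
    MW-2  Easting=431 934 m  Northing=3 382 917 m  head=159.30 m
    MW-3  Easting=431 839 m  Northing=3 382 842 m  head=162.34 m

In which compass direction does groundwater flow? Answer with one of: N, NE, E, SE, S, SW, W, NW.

E

∂h/∂x = (159.30 − 162.00) / (431934 − 431839) = -0.02842
∂h/∂y = (162.34 − 162.00) / (3382842 − 3382917) = -0.004533
Flow = −∇h = (+0.02842 east, +0.004533 north), which points east.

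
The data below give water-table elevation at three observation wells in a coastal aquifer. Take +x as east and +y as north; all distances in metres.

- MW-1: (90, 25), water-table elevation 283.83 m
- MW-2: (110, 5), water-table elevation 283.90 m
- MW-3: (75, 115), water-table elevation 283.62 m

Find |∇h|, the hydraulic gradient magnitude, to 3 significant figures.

0.00252

Three-point gradient (reference MW-1): Δ to MW-2 = (20, -20, +0.07), Δ to MW-3 = (-15, 90, -0.21).
∂h/∂x = +0.001400, ∂h/∂y = -0.002100 (det = 1500).
|∇h| = √(0.001400² + -0.002100²) = 0.002524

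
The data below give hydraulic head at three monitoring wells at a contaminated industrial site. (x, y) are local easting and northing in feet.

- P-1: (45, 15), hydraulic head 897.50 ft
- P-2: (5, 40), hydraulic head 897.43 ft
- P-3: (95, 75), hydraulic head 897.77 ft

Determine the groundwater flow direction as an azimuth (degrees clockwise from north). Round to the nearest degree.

236°

Three-point gradient (reference P-1): Δ to P-2 = (-40, 25, -0.07), Δ to P-3 = (50, 60, +0.27).
∂h/∂x = +0.003000, ∂h/∂y = +0.002000 (det = -3650).
Flow direction (−∇h) has components (-0.003000 E, -0.002000 N).
Azimuth = atan2(E, N) = atan2(-0.003000, -0.002000) = 236.3° ≈ 236°.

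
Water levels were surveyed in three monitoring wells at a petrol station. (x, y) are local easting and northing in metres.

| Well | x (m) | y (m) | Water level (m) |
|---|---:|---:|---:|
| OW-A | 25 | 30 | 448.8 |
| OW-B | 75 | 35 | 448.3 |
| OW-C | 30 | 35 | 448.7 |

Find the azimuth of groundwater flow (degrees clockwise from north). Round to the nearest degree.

039°

With h = a·x + b·y + c and OW-A as origin, the differences give:
  50·a + 5·b = -0.5
  5·a + 5·b = -0.1
Eliminate b (×5 and ×5, subtract): 225·a = -2.00 → a = ∂h/∂x = -0.008889
Back-substitute: b = ∂h/∂y = -0.01111.
Flow direction (−∇h) has components (+0.008889 E, +0.01111 N).
Azimuth = atan2(E, N) = atan2(+0.008889, +0.01111) = 38.7° ≈ 039°.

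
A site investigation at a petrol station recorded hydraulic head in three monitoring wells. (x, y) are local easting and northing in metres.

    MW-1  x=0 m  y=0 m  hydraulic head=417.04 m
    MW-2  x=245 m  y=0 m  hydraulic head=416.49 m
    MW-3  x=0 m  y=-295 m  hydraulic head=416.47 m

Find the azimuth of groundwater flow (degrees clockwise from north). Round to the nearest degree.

∂h/∂x = (416.49 − 417.04) / (245 − 0) = -0.002245
∂h/∂y = (416.47 − 417.04) / (-295 − 0) = +0.001932
Flow direction (−∇h) has components (+0.002245 E, -0.001932 N).
Azimuth = atan2(E, N) = atan2(+0.002245, -0.001932) = 130.7° ≈ 131°.

131°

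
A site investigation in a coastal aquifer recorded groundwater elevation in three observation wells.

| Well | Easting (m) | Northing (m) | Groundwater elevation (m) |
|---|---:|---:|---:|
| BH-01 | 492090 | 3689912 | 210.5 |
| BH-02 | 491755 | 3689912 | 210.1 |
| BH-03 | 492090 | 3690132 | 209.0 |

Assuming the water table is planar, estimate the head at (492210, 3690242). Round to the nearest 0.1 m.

∂h/∂x = (210.1 − 210.5) / (491755 − 492090) = +0.001194
∂h/∂y = (209.0 − 210.5) / (3690132 − 3689912) = -0.006818
h(492210, 3690242) = 210.5 + (+0.001194)·(120) + (-0.006818)·(330) = 210.5 +0.143 -2.250 = 208.393 m.

208.4 m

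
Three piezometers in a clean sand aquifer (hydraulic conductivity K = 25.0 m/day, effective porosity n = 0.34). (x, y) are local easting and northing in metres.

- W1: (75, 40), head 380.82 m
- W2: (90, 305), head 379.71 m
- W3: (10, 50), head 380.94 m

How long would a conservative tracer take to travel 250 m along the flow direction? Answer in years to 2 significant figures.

2.0 years

Differences from W1: to W2 (Δx, Δy, Δh) = (15, 265, -1.11); to W3 = (-65, 10, +0.12).
Solve a·Δx + b·Δy = Δh: det = 15·10 − (-65)·265 = 17375.
∂h/∂x = [(-1.11)·10 − (+0.12)·265] / 17375 = -0.002469
∂h/∂y = [15·(+0.12) − (-65)·(-1.11)] / 17375 = -0.004049
|∇h| = √(-0.002469² + -0.004049²) = 0.004742
Seepage velocity v = K·i/n = 25.0 × 0.004742 / 0.34 = 0.3487 m/day.
t = 250 / 0.3487 = 716.9 days = 1.96 years.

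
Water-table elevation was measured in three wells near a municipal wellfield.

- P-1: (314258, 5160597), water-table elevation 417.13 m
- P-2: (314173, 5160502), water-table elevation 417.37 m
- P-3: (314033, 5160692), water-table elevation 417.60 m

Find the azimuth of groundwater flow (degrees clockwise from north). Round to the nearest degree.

Differences from P-1: to P-2 (Δx, Δy, Δh) = (-85, -95, +0.24); to P-3 = (-225, 95, +0.47).
Solve a·Δx + b·Δy = Δh: det = (-85)·95 − (-225)·(-95) = -29450.
∂h/∂x = [(+0.24)·95 − (+0.47)·(-95)] / -29450 = -0.002290
∂h/∂y = [(-85)·(+0.47) − (-225)·(+0.24)] / -29450 = -0.0004771
Flow direction (−∇h) has components (+0.002290 E, +0.0004771 N).
Azimuth = atan2(E, N) = atan2(+0.002290, +0.0004771) = 78.2° ≈ 078°.

078°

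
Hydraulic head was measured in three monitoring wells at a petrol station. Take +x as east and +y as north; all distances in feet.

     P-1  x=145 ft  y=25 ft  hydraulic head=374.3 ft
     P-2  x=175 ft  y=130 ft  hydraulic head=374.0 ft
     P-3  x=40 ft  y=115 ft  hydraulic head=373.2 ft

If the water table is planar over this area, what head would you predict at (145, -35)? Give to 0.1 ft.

374.6 ft

Taking P-1 as reference: P-2−P-1 = (30, 105, -0.3); P-3−P-1 = (-105, 90, -1.1).
Determinant of the coordinate differences = 30·90 − (-105)·105 = 13725.
∂h/∂x = [(-0.3)·90 − (-1.1)·105] / 13725 = +0.006448
∂h/∂y = [30·(-1.1) − (-105)·(-0.3)] / 13725 = -0.004699
h(145, -35) = 374.3 + (+0.006448)·(0) + (-0.004699)·(-60) = 374.3 +0.000 +0.282 = 374.582 ft.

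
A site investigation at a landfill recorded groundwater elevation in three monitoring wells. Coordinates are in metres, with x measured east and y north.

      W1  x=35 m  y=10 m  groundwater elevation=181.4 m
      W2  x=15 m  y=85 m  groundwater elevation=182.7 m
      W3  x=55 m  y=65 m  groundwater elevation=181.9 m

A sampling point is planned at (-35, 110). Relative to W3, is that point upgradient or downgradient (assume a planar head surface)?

Taking W1 as reference: W2−W1 = (-20, 75, +1.3); W3−W1 = (20, 55, +0.5).
Determinant of the coordinate differences = (-20)·55 − 20·75 = -2600.
∂h/∂x = [(+1.3)·55 − (+0.5)·75] / -2600 = -0.01308
∂h/∂y = [(-20)·(+0.5) − 20·(+1.3)] / -2600 = +0.01385
Head at (-35, 110) = 181.4 + (-0.01308)·(-70) + (+0.01385)·(100) = 183.70 m.
That is higher than the 181.9 m at W3, so the point is upgradient.

upgradient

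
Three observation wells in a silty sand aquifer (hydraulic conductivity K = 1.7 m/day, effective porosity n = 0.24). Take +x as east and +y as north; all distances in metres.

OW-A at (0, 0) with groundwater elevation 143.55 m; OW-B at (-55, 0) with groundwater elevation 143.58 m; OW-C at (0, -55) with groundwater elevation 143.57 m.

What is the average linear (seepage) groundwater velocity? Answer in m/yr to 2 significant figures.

1.7 m/yr

∂h/∂x = (143.58 − 143.55) / (-55 − 0) = -0.0005455
∂h/∂y = (143.57 − 143.55) / (-55 − 0) = -0.0003636
|∇h| = √(-0.0005455² + -0.0003636²) = 0.0006556
Seepage velocity v = K·i/n = 1.7 × 0.0006556 / 0.24 = 0.004644 m/day = 1.696 m/yr.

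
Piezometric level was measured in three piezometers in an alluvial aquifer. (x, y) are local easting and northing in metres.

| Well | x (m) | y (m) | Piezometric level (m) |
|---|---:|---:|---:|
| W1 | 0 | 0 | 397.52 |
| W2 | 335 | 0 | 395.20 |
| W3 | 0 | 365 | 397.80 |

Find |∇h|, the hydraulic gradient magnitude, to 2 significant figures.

∂h/∂x = (395.20 − 397.52) / (335 − 0) = -0.006925
∂h/∂y = (397.80 − 397.52) / (365 − 0) = +0.0007671
|∇h| = √(-0.006925² + 0.0007671²) = 0.006967

0.0070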